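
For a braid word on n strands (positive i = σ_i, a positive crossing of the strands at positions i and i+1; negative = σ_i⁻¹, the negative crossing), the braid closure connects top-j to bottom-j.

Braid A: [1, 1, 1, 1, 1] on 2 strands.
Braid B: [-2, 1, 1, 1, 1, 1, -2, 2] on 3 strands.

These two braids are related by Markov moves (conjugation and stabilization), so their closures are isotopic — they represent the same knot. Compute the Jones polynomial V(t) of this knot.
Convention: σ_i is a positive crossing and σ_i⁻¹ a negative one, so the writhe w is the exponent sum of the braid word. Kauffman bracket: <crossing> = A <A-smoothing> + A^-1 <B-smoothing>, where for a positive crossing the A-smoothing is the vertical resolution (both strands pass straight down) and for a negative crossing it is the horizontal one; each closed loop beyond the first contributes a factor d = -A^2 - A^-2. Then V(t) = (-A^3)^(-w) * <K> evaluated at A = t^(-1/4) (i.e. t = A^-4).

Markov-equivalent braids have isotopic closures, hence identical knot invariants. Strip the Markov moves from each word to reach a common short braid β, then compute V(t) once on β.
Braid A: s1 s1 s1 s1 s1 on 2 strands has no conjugating prefix/suffix or stabilization to strip; take β = s1 s1 s1 s1 s1.
Braid B: s2^-1 s1 s1 s1 s1 s1 s2^-1 s2 on 3 strands reduces by inverse Markov moves (closure unchanged at each step):
  Deconjugate: the word is γ·β·γ⁻¹ with γ = s2^-1 (prefix) and γ⁻¹ = s2 (suffix); strip both.
  Destabilize: the word has the form β·s2^-1 where s2^-1 occurs only as the final letter (β ∈ B_2); drop it and the last strand → 2 strands.
Reduced to β = s1 s1 s1 s1 s1 on 2 strands, 5 crossings.
Both give the same β = s1 s1 s1 s1 s1 on 2 strands, so one state sum suffices:
Braid: s1 s1 s1 s1 s1 on 2 strands, 5 crossings.
Writhe w = (#positive) - (#negative) = 5 - 0 = 5.
Computing the Kauffman bracket via state sum. There are 2^5 = 32 states.
For each crossing: s=0 is the vertical smoothing, s=1 horizontal. Crossing k contributes A^(sign_k * (1 - 2*s_k)); loop factor d = -A^2 - A^-2.
  state 00000: A-exp=+5, loops=2, term = A^5 * d^1
  state 00001: A-exp=+3, loops=1, term = A^3 * d^0
  state 00010: A-exp=+3, loops=1, term = A^3 * d^0
  state 00011: A-exp=+1, loops=2, term = A^1 * d^1
  state 00100: A-exp=+3, loops=1, term = A^3 * d^0
  state 00101: A-exp=+1, loops=2, term = A^1 * d^1
  state 00110: A-exp=+1, loops=2, term = A^1 * d^1
  state 00111: A-exp=-1, loops=3, term = A^-1 * d^2
  state 01000: A-exp=+3, loops=1, term = A^3 * d^0
  state 01001: A-exp=+1, loops=2, term = A^1 * d^1
  state 01010: A-exp=+1, loops=2, term = A^1 * d^1
  state 01011: A-exp=-1, loops=3, term = A^-1 * d^2
  state 01100: A-exp=+1, loops=2, term = A^1 * d^1
  state 01101: A-exp=-1, loops=3, term = A^-1 * d^2
  state 01110: A-exp=-1, loops=3, term = A^-1 * d^2
  state 01111: A-exp=-3, loops=4, term = A^-3 * d^3
  state 10000: A-exp=+3, loops=1, term = A^3 * d^0
  state 10001: A-exp=+1, loops=2, term = A^1 * d^1
  state 10010: A-exp=+1, loops=2, term = A^1 * d^1
  state 10011: A-exp=-1, loops=3, term = A^-1 * d^2
  state 10100: A-exp=+1, loops=2, term = A^1 * d^1
  state 10101: A-exp=-1, loops=3, term = A^-1 * d^2
  state 10110: A-exp=-1, loops=3, term = A^-1 * d^2
  state 10111: A-exp=-3, loops=4, term = A^-3 * d^3
  state 11000: A-exp=+1, loops=2, term = A^1 * d^1
  state 11001: A-exp=-1, loops=3, term = A^-1 * d^2
  state 11010: A-exp=-1, loops=3, term = A^-1 * d^2
  state 11011: A-exp=-3, loops=4, term = A^-3 * d^3
  state 11100: A-exp=-1, loops=3, term = A^-1 * d^2
  state 11101: A-exp=-3, loops=4, term = A^-3 * d^3
  state 11110: A-exp=-3, loops=4, term = A^-3 * d^3
  state 11111: A-exp=-5, loops=5, term = A^-5 * d^4
Collect the terms by A-exponent (count of states per loop number):
Powers of d = -A^2 - A^-2: d^2 = A^4 + 2 + A^-4; d^3 = -A^6 - 3*A^2 - 3*A^-2 - A^-6; d^4 = A^8 + 4*A^4 + 6 + 4*A^-4 + A^-8.
  A^5 * (d) = -A^7 - A^3
  A^3 * (5) = 5*A^3
  A^1 * (10*d) = -10*A^3 - 10*A^-1
  A^-1 * (10*d^2) = 10*A^3 + 20*A^-1 + 10*A^-5
  A^-3 * (5*d^3) = -5*A^3 - 15*A^-1 - 15*A^-5 - 5*A^-9
  A^-5 * (d^4) = A^3 + 4*A^-1 + 6*A^-5 + 4*A^-9 + A^-13
Summing the groups: <K> = -A^7 - A^-1 + A^-5 - A^-9 + A^-13
Normalise by the writhe: (-A^3)^(-w) = (-A^3)^(-5) = -A^-15, so f(A) = -A^-15 * <K> = A^-8 + A^-16 - A^-20 + A^-24 - A^-28.
Substitute A = t^(-1/4), i.e. A^e → t^(-e/4): V(t) = -t^7 + t^6 - t^5 + t^4 + t^2

Answer: -t^7 + t^6 - t^5 + t^4 + t^2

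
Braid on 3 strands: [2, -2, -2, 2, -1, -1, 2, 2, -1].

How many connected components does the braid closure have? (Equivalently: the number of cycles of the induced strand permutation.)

2

Derivation:
Track the strand permutation on 3 strands, starting from identity.
  step 1: s2 swaps positions 2,3 -> [1 3 2]
  step 2: s2^-1 swaps positions 2,3 -> [1 2 3]
  step 3: s2^-1 swaps positions 2,3 -> [1 3 2]
  step 4: s2 swaps positions 2,3 -> [1 2 3]
  step 5: s1^-1 swaps positions 1,2 -> [2 1 3]
  step 6: s1^-1 swaps positions 1,2 -> [1 2 3]
  step 7: s2 swaps positions 2,3 -> [1 3 2]
  step 8: s2 swaps positions 2,3 -> [1 2 3]
  step 9: s1^-1 swaps positions 1,2 -> [2 1 3]
Final permutation (position -> original strand): [2 1 3]
Closure components = cycle count of this permutation = 2.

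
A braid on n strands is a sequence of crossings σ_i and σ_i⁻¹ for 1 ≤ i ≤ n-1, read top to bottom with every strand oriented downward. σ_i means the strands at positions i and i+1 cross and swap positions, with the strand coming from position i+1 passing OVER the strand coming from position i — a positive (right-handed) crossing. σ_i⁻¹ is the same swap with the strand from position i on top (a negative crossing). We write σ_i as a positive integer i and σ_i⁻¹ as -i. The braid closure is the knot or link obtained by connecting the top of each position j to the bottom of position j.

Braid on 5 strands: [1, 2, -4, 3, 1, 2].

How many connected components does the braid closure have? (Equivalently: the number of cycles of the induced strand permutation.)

Track the strand permutation on 5 strands, starting from identity.
  step 1: s1 swaps positions 1,2 -> [2 1 3 4 5]
  step 2: s2 swaps positions 2,3 -> [2 3 1 4 5]
  step 3: s4^-1 swaps positions 4,5 -> [2 3 1 5 4]
  step 4: s3 swaps positions 3,4 -> [2 3 5 1 4]
  step 5: s1 swaps positions 1,2 -> [3 2 5 1 4]
  step 6: s2 swaps positions 2,3 -> [3 5 2 1 4]
Final permutation (position -> original strand): [3 5 2 1 4]
Closure components = cycle count of this permutation = 1.

Answer: 1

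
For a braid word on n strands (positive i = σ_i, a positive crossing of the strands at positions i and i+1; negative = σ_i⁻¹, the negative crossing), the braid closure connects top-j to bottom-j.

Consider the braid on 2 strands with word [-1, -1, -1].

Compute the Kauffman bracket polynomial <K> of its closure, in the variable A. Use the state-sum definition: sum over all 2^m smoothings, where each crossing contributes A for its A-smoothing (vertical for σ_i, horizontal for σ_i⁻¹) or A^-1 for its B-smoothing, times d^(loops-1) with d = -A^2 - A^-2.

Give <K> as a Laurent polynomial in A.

A^7 - A^3 - A^-5

Derivation:
Braid: s1^-1 s1^-1 s1^-1 on 2 strands, 3 crossings.
Writhe w = (#positive) - (#negative) = 0 - 3 = -3.
Enumerate smoothing states for the bracket polynomial. There are 2^3 = 8 states.
Each crossing splits two ways (0=vertical, 1=horizontal). The state's weight is A^(#A-smoothings - #B-smoothings) * d^(loops - 1).
  state 000: A-exp=-3, loops=2, term = A^-3 * d^1
  state 001: A-exp=-1, loops=1, term = A^-1 * d^0
  state 010: A-exp=-1, loops=1, term = A^-1 * d^0
  state 011: A-exp=+1, loops=2, term = A^1 * d^1
  state 100: A-exp=-1, loops=1, term = A^-1 * d^0
  state 101: A-exp=+1, loops=2, term = A^1 * d^1
  state 110: A-exp=+1, loops=2, term = A^1 * d^1
  state 111: A-exp=+3, loops=3, term = A^3 * d^2
Collect the terms by A-exponent (count of states per loop number):
Powers of d = -A^2 - A^-2: d^2 = A^4 + 2 + A^-4.
  A^3 * (d^2) = A^7 + 2*A^3 + A^-1
  A^1 * (3*d) = -3*A^3 - 3*A^-1
  A^-1 * (3) = 3*A^-1
  A^-3 * (d) = -A^-1 - A^-5
Summing the groups: <K> = A^7 - A^3 - A^-5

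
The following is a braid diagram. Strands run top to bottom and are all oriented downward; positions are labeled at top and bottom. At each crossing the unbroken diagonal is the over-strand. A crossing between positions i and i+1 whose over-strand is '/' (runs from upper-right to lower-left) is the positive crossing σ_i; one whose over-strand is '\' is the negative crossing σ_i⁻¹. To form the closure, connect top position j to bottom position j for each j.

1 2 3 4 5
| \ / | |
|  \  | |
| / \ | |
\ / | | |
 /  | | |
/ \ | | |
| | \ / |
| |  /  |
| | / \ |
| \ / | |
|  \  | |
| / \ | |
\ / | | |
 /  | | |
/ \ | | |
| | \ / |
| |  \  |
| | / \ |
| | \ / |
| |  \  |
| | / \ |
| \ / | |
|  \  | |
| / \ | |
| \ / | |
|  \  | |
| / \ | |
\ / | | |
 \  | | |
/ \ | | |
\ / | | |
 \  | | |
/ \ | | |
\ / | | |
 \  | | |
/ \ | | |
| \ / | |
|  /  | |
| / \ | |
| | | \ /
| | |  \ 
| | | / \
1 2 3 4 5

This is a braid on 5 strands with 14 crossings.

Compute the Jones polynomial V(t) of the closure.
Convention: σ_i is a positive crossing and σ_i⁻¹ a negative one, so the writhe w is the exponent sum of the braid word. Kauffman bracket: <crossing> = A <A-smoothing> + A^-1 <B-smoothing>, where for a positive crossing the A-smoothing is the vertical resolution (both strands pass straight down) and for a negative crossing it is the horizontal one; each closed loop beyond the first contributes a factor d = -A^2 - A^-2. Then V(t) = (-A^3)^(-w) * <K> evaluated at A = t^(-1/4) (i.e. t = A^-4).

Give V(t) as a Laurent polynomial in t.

Reading the diagram top to bottom ('/'-over between positions i,i+1 = s_i, '\'-over = s_i^-1): braid word = s2^-1 s1 s3 s2^-1 s1 s3^-1 s3^-1 s2^-1 s2^-1 s1^-1 s1^-1 s1^-1 s2 s4^-1.
The presented braid s2^-1 s1 s3 s2^-1 s1 s3^-1 s3^-1 s2^-1 s2^-1 s1^-1 s1^-1 s1^-1 s2 s4^-1 on 5 strands reduces by inverse Markov moves (closure unchanged at each step):
  Destabilize: the word has the form β·s4^-1 where s4^-1 occurs only as the final letter (β ∈ B_4); drop it and the last strand → 4 strands.
  Deconjugate: the word is γ·β·γ⁻¹ with γ = s2^-1 s1 (prefix) and γ⁻¹ = s1^-1 s2 (suffix); strip both.
Reduced to β = s3 s2^-1 s1 s3^-1 s3^-1 s2^-1 s2^-1 s1^-1 s1^-1 on 4 strands, 9 crossings.
Compute on β:
Braid: s3 s2^-1 s1 s3^-1 s3^-1 s2^-1 s2^-1 s1^-1 s1^-1 on 4 strands, 9 crossings.
Writhe w = (#positive) - (#negative) = 2 - 7 = -5.
Enumerate smoothing states for the bracket polynomial. There are 2^9 = 512 states.
Each crossing splits two ways (0=vertical, 1=horizontal). The state's weight is A^(#A-smoothings - #B-smoothings) * d^(loops - 1).
Tabulate the states by total A-exponent and number of loops L (A-exp: L × count):
  A^9: L=5 ×1
  A^7: L=4 ×9
  A^5: L=3 ×31, L=5 ×5
  A^3: L=2 ×48, L=4 ×35, L=6 ×1
  A^1: L=1 ×28, L=3 ×86, L=5 ×12
  A^-1: L=2 ×82, L=4 ×43, L=6 ×1
  A^-3: L=1 ×20, L=3 ×58, L=5 ×6
  A^-5: L=2 ×25, L=4 ×11
  A^-7: L=1 ×3, L=3 ×6
  A^-9: L=2 ×1
Each group contributes A^e * Σ count * d^(L-1):
Powers of d = -A^2 - A^-2: d^2 = A^4 + 2 + A^-4; d^3 = -A^6 - 3*A^2 - 3*A^-2 - A^-6; d^4 = A^8 + 4*A^4 + 6 + 4*A^-4 + A^-8; d^5 = -A^10 - 5*A^6 - 10*A^2 - 10*A^-2 - 5*A^-6 - A^-10.
  A^9 * (d^4) = A^17 + 4*A^13 + 6*A^9 + 4*A^5 + A
  A^7 * (9*d^3) = -9*A^13 - 27*A^9 - 27*A^5 - 9*A
  A^5 * (31*d^2 + 5*d^4) = 5*A^13 + 51*A^9 + 92*A^5 + 51*A + 5*A^-3
  A^3 * (48*d + 35*d^3 + d^5) = -A^13 - 40*A^9 - 163*A^5 - 163*A - 40*A^-3 - A^-7
  A^1 * (28 + 86*d^2 + 12*d^4) = 12*A^9 + 134*A^5 + 272*A + 134*A^-3 + 12*A^-7
  A^-1 * (82*d + 43*d^3 + d^5) = -A^9 - 48*A^5 - 221*A - 221*A^-3 - 48*A^-7 - A^-11
  A^-3 * (20 + 58*d^2 + 6*d^4) = 6*A^5 + 82*A + 172*A^-3 + 82*A^-7 + 6*A^-11
  A^-5 * (25*d + 11*d^3) = -11*A - 58*A^-3 - 58*A^-7 - 11*A^-11
  A^-7 * (3 + 6*d^2) = 6*A^-3 + 15*A^-7 + 6*A^-11
  A^-9 * (d) = -A^-7 - A^-11
Summing the groups: <K> = A^17 - A^13 + A^9 - 2*A^5 + 2*A - 2*A^-3 + A^-7 - A^-11
Normalise by the writhe: (-A^3)^(-w) = (-A^3)^(5) = -A^15, so f(A) = -A^15 * <K> = -A^32 + A^28 - A^24 + 2*A^20 - 2*A^16 + 2*A^12 - A^8 + A^4.
Substitute A = t^(-1/4), i.e. A^e → t^(-e/4): V(t) = t^-1 - t^-2 + 2*t^-3 - 2*t^-4 + 2*t^-5 - t^-6 + t^-7 - t^-8

Answer: t^-1 - t^-2 + 2*t^-3 - 2*t^-4 + 2*t^-5 - t^-6 + t^-7 - t^-8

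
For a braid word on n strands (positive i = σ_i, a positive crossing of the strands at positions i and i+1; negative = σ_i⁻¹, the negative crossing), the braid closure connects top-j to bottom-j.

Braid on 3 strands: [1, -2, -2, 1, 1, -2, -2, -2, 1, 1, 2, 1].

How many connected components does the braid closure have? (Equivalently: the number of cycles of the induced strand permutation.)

Track the strand permutation on 3 strands, starting from identity.
  step 1: s1 swaps positions 1,2 -> [2 1 3]
  step 2: s2^-1 swaps positions 2,3 -> [2 3 1]
  step 3: s2^-1 swaps positions 2,3 -> [2 1 3]
  step 4: s1 swaps positions 1,2 -> [1 2 3]
  step 5: s1 swaps positions 1,2 -> [2 1 3]
  step 6: s2^-1 swaps positions 2,3 -> [2 3 1]
  step 7: s2^-1 swaps positions 2,3 -> [2 1 3]
  step 8: s2^-1 swaps positions 2,3 -> [2 3 1]
  step 9: s1 swaps positions 1,2 -> [3 2 1]
  step 10: s1 swaps positions 1,2 -> [2 3 1]
  step 11: s2 swaps positions 2,3 -> [2 1 3]
  step 12: s1 swaps positions 1,2 -> [1 2 3]
Final permutation (position -> original strand): [1 2 3]
Closure components = cycle count of this permutation = 3.

Answer: 3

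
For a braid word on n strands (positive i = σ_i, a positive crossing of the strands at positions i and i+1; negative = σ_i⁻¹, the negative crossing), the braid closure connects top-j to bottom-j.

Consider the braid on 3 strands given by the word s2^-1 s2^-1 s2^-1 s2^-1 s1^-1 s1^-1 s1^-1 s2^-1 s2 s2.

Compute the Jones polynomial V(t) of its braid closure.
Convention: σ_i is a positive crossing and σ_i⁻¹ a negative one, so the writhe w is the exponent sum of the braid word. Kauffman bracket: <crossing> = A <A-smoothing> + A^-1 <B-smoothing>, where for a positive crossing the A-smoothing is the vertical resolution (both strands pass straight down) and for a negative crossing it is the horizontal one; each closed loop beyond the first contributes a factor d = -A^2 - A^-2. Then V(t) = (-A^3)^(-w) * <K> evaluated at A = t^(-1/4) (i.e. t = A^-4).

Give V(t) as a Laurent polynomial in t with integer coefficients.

t^-2 + 2*t^-4 - 2*t^-5 + t^-6 - 2*t^-7 + t^-8

Derivation:
The presented braid s2^-1 s2^-1 s2^-1 s2^-1 s1^-1 s1^-1 s1^-1 s2^-1 s2 s2 on 3 strands reduces by inverse Markov moves (closure unchanged at each step):
  Deconjugate: the word is γ·β·γ⁻¹ with γ = s2^-1 s2^-1 (prefix) and γ⁻¹ = s2 s2 (suffix); strip both.
Reduced to β = s2^-1 s2^-1 s1^-1 s1^-1 s1^-1 s2^-1 on 3 strands, 6 crossings.
Compute on β:
Braid: s2^-1 s2^-1 s1^-1 s1^-1 s1^-1 s2^-1 on 3 strands, 6 crossings.
Writhe w = (#positive) - (#negative) = 0 - 6 = -6.
Enumerate smoothing states for the bracket polynomial. There are 2^6 = 64 states.
For each crossing: s=0 is the vertical smoothing, s=1 horizontal. Crossing k contributes A^(sign_k * (1 - 2*s_k)); loop factor d = -A^2 - A^-2.
Tabulate the states by total A-exponent and number of loops L (A-exp: L × count):
  A^6: L=5 ×1
  A^4: L=4 ×6
  A^2: L=3 ×15
  A^0: L=2 ×18, L=4 ×2
  A^-2: L=1 ×9, L=3 ×6
  A^-4: L=2 ×6
  A^-6: L=3 ×1
Each group contributes A^e * Σ count * d^(L-1):
Powers of d = -A^2 - A^-2: d^2 = A^4 + 2 + A^-4; d^3 = -A^6 - 3*A^2 - 3*A^-2 - A^-6; d^4 = A^8 + 4*A^4 + 6 + 4*A^-4 + A^-8.
  A^6 * (d^4) = A^14 + 4*A^10 + 6*A^6 + 4*A^2 + A^-2
  A^4 * (6*d^3) = -6*A^10 - 18*A^6 - 18*A^2 - 6*A^-2
  A^2 * (15*d^2) = 15*A^6 + 30*A^2 + 15*A^-2
  A^0 * (18*d + 2*d^3) = -2*A^6 - 24*A^2 - 24*A^-2 - 2*A^-6
  A^-2 * (9 + 6*d^2) = 6*A^2 + 21*A^-2 + 6*A^-6
  A^-4 * (6*d) = -6*A^-2 - 6*A^-6
  A^-6 * (d^2) = A^-2 + 2*A^-6 + A^-10
Summing the groups: <K> = A^14 - 2*A^10 + A^6 - 2*A^2 + 2*A^-2 + A^-10
Normalise by the writhe: (-A^3)^(-w) = (-A^3)^(6) = A^18, so f(A) = A^18 * <K> = A^32 - 2*A^28 + A^24 - 2*A^20 + 2*A^16 + A^8.
Substitute A = t^(-1/4), i.e. A^e → t^(-e/4): V(t) = t^-2 + 2*t^-4 - 2*t^-5 + t^-6 - 2*t^-7 + t^-8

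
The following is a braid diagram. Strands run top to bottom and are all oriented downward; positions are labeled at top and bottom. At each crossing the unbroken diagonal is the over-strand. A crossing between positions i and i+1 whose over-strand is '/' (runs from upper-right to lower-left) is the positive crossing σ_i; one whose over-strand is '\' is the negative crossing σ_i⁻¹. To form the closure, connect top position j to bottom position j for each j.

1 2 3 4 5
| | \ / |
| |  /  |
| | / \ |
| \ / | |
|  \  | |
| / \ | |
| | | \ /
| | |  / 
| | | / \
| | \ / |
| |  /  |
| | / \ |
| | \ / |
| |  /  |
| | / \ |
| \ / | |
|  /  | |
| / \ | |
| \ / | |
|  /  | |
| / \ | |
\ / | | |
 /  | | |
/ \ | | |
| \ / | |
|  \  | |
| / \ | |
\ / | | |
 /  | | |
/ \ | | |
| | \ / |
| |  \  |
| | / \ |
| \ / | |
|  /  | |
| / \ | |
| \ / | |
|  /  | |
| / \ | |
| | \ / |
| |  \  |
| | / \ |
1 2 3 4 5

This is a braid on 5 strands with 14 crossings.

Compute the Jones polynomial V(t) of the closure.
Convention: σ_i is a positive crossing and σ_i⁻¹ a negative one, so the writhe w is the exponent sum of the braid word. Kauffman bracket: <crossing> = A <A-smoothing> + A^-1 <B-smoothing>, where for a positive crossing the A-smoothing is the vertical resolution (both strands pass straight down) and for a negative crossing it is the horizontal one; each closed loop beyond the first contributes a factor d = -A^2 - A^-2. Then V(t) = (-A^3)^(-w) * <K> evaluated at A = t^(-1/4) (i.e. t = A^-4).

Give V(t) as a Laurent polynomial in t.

Reading the diagram top to bottom ('/'-over between positions i,i+1 = s_i, '\'-over = s_i^-1): braid word = s3 s2^-1 s4 s3 s3 s2 s2 s1 s2^-1 s1 s3^-1 s2 s2 s3^-1.
The presented braid s3 s2^-1 s4 s3 s3 s2 s2 s1 s2^-1 s1 s3^-1 s2 s2 s3^-1 on 5 strands reduces by inverse Markov moves (closure unchanged at each step):
  Deconjugate: the word is γ·β·γ⁻¹ with γ = s3 s2^-1 (prefix) and γ⁻¹ = s2 s3^-1 (suffix); strip both.
Reduced to β = s4 s3 s3 s2 s2 s1 s2^-1 s1 s3^-1 s2 on 5 strands, 10 crossings.
Compute on β:
Braid: s4 s3 s3 s2 s2 s1 s2^-1 s1 s3^-1 s2 on 5 strands, 10 crossings.
Writhe w = (#positive) - (#negative) = 8 - 2 = 6.
Enumerate smoothing states for the bracket polynomial. There are 2^10 = 1024 states.
Each crossing splits two ways (0=vertical, 1=horizontal). The state's weight is A^(#A-smoothings - #B-smoothings) * d^(loops - 1).
Tabulate the states by total A-exponent and number of loops L (A-exp: L × count):
  A^10: L=3 ×1
  A^8: L=2 ×3, L=4 ×7
  A^6: L=1 ×2, L=3 ×29, L=5 ×14
  A^4: L=2 ×39, L=4 ×72, L=6 ×9
  A^2: L=1 ×17, L=3 ×137, L=5 ×54, L=7 ×2
  A^0: L=2 ×109, L=4 ×128, L=6 ×15
  A^-2: L=1 ×30, L=3 ×132, L=5 ×47, L=7 ×1
  A^-4: L=2 ×49, L=4 ×65, L=6 ×6
  A^-6: L=3 ×31, L=5 ×14
  A^-8: L=4 ×9, L=6 ×1
  A^-10: L=5 ×1
Each group contributes A^e * Σ count * d^(L-1):
Powers of d = -A^2 - A^-2: d^2 = A^4 + 2 + A^-4; d^3 = -A^6 - 3*A^2 - 3*A^-2 - A^-6; d^4 = A^8 + 4*A^4 + 6 + 4*A^-4 + A^-8; d^5 = -A^10 - 5*A^6 - 10*A^2 - 10*A^-2 - 5*A^-6 - A^-10; d^6 = A^12 + 6*A^8 + 15*A^4 + 20 + 15*A^-4 + 6*A^-8 + A^-12.
  A^10 * (d^2) = A^14 + 2*A^10 + A^6
  A^8 * (3*d + 7*d^3) = -7*A^14 - 24*A^10 - 24*A^6 - 7*A^2
  A^6 * (2 + 29*d^2 + 14*d^4) = 14*A^14 + 85*A^10 + 144*A^6 + 85*A^2 + 14*A^-2
  A^4 * (39*d + 72*d^3 + 9*d^5) = -9*A^14 - 117*A^10 - 345*A^6 - 345*A^2 - 117*A^-2 - 9*A^-6
  A^2 * (17 + 137*d^2 + 54*d^4 + 2*d^6) = 2*A^14 + 66*A^10 + 383*A^6 + 655*A^2 + 383*A^-2 + 66*A^-6 + 2*A^-10
  A^0 * (109*d + 128*d^3 + 15*d^5) = -15*A^10 - 203*A^6 - 643*A^2 - 643*A^-2 - 203*A^-6 - 15*A^-10
  A^-2 * (30 + 132*d^2 + 47*d^4 + d^6) = A^10 + 53*A^6 + 335*A^2 + 596*A^-2 + 335*A^-6 + 53*A^-10 + A^-14
  A^-4 * (49*d + 65*d^3 + 6*d^5) = -6*A^6 - 95*A^2 - 304*A^-2 - 304*A^-6 - 95*A^-10 - 6*A^-14
  A^-6 * (31*d^2 + 14*d^4) = 14*A^2 + 87*A^-2 + 146*A^-6 + 87*A^-10 + 14*A^-14
  A^-8 * (9*d^3 + d^5) = -A^2 - 14*A^-2 - 37*A^-6 - 37*A^-10 - 14*A^-14 - A^-18
  A^-10 * (d^4) = A^-2 + 4*A^-6 + 6*A^-10 + 4*A^-14 + A^-18
Summing the groups: <K> = A^14 - 2*A^10 + 3*A^6 - 2*A^2 + 3*A^-2 - 2*A^-6 + A^-10 - A^-14
Normalise by the writhe: (-A^3)^(-w) = (-A^3)^(-6) = A^-18, so f(A) = A^-18 * <K> = A^-4 - 2*A^-8 + 3*A^-12 - 2*A^-16 + 3*A^-20 - 2*A^-24 + A^-28 - A^-32.
Substitute A = t^(-1/4), i.e. A^e → t^(-e/4): V(t) = -t^8 + t^7 - 2*t^6 + 3*t^5 - 2*t^4 + 3*t^3 - 2*t^2 + t

Answer: -t^8 + t^7 - 2*t^6 + 3*t^5 - 2*t^4 + 3*t^3 - 2*t^2 + t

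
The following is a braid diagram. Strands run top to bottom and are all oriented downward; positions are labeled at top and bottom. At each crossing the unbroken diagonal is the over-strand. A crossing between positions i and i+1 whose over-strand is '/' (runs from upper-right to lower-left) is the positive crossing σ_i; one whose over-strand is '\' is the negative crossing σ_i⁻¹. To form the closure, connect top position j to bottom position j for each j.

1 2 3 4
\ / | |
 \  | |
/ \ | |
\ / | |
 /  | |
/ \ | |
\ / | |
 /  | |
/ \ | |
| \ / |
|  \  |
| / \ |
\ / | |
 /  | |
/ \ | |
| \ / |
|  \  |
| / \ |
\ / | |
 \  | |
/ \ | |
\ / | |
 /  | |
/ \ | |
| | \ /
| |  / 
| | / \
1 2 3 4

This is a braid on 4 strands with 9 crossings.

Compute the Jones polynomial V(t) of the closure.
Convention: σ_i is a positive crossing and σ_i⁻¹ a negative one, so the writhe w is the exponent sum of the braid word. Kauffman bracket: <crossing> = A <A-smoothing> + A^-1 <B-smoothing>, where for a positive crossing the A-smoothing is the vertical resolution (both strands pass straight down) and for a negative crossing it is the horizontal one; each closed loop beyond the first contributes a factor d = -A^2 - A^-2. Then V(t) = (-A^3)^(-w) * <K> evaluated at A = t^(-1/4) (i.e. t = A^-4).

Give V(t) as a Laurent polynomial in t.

t^2 - t + 1 - t^-1 + t^-2

Derivation:
Reading the diagram top to bottom ('/'-over between positions i,i+1 = s_i, '\'-over = s_i^-1): braid word = s1^-1 s1 s1 s2^-1 s1 s2^-1 s1^-1 s1 s3.
The presented braid s1^-1 s1 s1 s2^-1 s1 s2^-1 s1^-1 s1 s3 on 4 strands reduces by inverse Markov moves (closure unchanged at each step):
  Destabilize: the word has the form β·s3 where s3 occurs only as the final letter (β ∈ B_3); drop it and the last strand → 3 strands.
  Deconjugate: the word is γ·β·γ⁻¹ with γ = s1^-1 s1 (prefix) and γ⁻¹ = s1^-1 s1 (suffix); strip both.
Reduced to β = s1 s2^-1 s1 s2^-1 on 3 strands, 4 crossings.
Compute on β:
Braid: s1 s2^-1 s1 s2^-1 on 3 strands, 4 crossings.
Writhe w = (#positive) - (#negative) = 2 - 2 = 0.
Enumerate smoothing states for the bracket polynomial. There are 2^4 = 16 states.
Each crossing splits two ways (0=vertical, 1=horizontal). The state's weight is A^(#A-smoothings - #B-smoothings) * d^(loops - 1).
  state 0000: A-exp=+0, loops=3, term = A^0 * d^2
  state 0001: A-exp=+2, loops=2, term = A^2 * d^1
  state 0010: A-exp=-2, loops=2, term = A^-2 * d^1
  state 0011: A-exp=+0, loops=1, term = A^0 * d^0
  state 0100: A-exp=+2, loops=2, term = A^2 * d^1
  state 0101: A-exp=+4, loops=3, term = A^4 * d^2
  state 0110: A-exp=+0, loops=1, term = A^0 * d^0
  state 0111: A-exp=+2, loops=2, term = A^2 * d^1
  state 1000: A-exp=-2, loops=2, term = A^-2 * d^1
  state 1001: A-exp=+0, loops=1, term = A^0 * d^0
  state 1010: A-exp=-4, loops=3, term = A^-4 * d^2
  state 1011: A-exp=-2, loops=2, term = A^-2 * d^1
  state 1100: A-exp=+0, loops=1, term = A^0 * d^0
  state 1101: A-exp=+2, loops=2, term = A^2 * d^1
  state 1110: A-exp=-2, loops=2, term = A^-2 * d^1
  state 1111: A-exp=+0, loops=1, term = A^0 * d^0
Collect the terms by A-exponent (count of states per loop number):
Powers of d = -A^2 - A^-2: d^2 = A^4 + 2 + A^-4.
  A^4 * (d^2) = A^8 + 2*A^4 + 1
  A^2 * (4*d) = -4*A^4 - 4
  A^0 * (5 + d^2) = A^4 + 7 + A^-4
  A^-2 * (4*d) = -4 - 4*A^-4
  A^-4 * (d^2) = 1 + 2*A^-4 + A^-8
Summing the groups: <K> = A^8 - A^4 + 1 - A^-4 + A^-8
Normalise by the writhe: (-A^3)^(-w) = (-A^3)^(0) = 1, so f(A) = 1 * <K> = A^8 - A^4 + 1 - A^-4 + A^-8.
Substitute A = t^(-1/4), i.e. A^e → t^(-e/4): V(t) = t^2 - t + 1 - t^-1 + t^-2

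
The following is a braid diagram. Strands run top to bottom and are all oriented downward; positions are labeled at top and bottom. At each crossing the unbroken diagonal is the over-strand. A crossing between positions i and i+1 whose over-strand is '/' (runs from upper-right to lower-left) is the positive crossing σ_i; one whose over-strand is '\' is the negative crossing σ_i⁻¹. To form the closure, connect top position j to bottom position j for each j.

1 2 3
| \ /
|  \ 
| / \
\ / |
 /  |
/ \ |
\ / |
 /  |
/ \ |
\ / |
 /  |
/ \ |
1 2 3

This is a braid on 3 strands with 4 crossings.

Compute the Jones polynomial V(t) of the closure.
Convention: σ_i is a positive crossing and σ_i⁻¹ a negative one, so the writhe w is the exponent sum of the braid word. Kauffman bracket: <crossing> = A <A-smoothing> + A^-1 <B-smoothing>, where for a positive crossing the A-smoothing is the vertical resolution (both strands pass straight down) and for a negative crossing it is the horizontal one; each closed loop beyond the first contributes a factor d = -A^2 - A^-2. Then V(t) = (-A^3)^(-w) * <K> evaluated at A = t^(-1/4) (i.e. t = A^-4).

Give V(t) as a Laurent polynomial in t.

-t^4 + t^3 + t

Derivation:
Reading the diagram top to bottom ('/'-over between positions i,i+1 = s_i, '\'-over = s_i^-1): braid word = s2^-1 s1 s1 s1.
Braid: s2^-1 s1 s1 s1 on 3 strands, 4 crossings.
Writhe w = (#positive) - (#negative) = 3 - 1 = 2.
Computing the Kauffman bracket via state sum. There are 2^4 = 16 states.
Smooth each crossing (0=||, 1=⌣⌢); contribution A^(Σ sign_k(1-2s_k)) * d^(L-1).
  state 0000: A-exp=+2, loops=3, term = A^2 * d^2
  state 0001: A-exp=+0, loops=2, term = A^0 * d^1
  state 0010: A-exp=+0, loops=2, term = A^0 * d^1
  state 0011: A-exp=-2, loops=3, term = A^-2 * d^2
  state 0100: A-exp=+0, loops=2, term = A^0 * d^1
  state 0101: A-exp=-2, loops=3, term = A^-2 * d^2
  state 0110: A-exp=-2, loops=3, term = A^-2 * d^2
  state 0111: A-exp=-4, loops=4, term = A^-4 * d^3
  state 1000: A-exp=+4, loops=2, term = A^4 * d^1
  state 1001: A-exp=+2, loops=1, term = A^2 * d^0
  state 1010: A-exp=+2, loops=1, term = A^2 * d^0
  state 1011: A-exp=+0, loops=2, term = A^0 * d^1
  state 1100: A-exp=+2, loops=1, term = A^2 * d^0
  state 1101: A-exp=+0, loops=2, term = A^0 * d^1
  state 1110: A-exp=+0, loops=2, term = A^0 * d^1
  state 1111: A-exp=-2, loops=3, term = A^-2 * d^2
Collect the terms by A-exponent (count of states per loop number):
Powers of d = -A^2 - A^-2: d^2 = A^4 + 2 + A^-4; d^3 = -A^6 - 3*A^2 - 3*A^-2 - A^-6.
  A^4 * (d) = -A^6 - A^2
  A^2 * (3 + d^2) = A^6 + 5*A^2 + A^-2
  A^0 * (6*d) = -6*A^2 - 6*A^-2
  A^-2 * (4*d^2) = 4*A^2 + 8*A^-2 + 4*A^-6
  A^-4 * (d^3) = -A^2 - 3*A^-2 - 3*A^-6 - A^-10
Summing the groups: <K> = A^2 + A^-6 - A^-10
Normalise by the writhe: (-A^3)^(-w) = (-A^3)^(-2) = A^-6, so f(A) = A^-6 * <K> = A^-4 + A^-12 - A^-16.
Substitute A = t^(-1/4), i.e. A^e → t^(-e/4): V(t) = -t^4 + t^3 + t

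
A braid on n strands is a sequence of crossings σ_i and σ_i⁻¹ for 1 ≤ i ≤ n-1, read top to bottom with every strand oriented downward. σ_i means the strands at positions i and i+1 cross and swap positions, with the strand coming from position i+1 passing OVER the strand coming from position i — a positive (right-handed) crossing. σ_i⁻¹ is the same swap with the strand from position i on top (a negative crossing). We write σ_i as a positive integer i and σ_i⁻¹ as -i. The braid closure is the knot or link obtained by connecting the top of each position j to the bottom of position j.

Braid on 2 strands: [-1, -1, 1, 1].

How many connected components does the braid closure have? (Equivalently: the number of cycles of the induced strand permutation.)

2

Derivation:
Track the strand permutation on 2 strands, starting from identity.
  step 1: s1^-1 swaps positions 1,2 -> [2 1]
  step 2: s1^-1 swaps positions 1,2 -> [1 2]
  step 3: s1 swaps positions 1,2 -> [2 1]
  step 4: s1 swaps positions 1,2 -> [1 2]
Final permutation (position -> original strand): [1 2]
Closure components = cycle count of this permutation = 2.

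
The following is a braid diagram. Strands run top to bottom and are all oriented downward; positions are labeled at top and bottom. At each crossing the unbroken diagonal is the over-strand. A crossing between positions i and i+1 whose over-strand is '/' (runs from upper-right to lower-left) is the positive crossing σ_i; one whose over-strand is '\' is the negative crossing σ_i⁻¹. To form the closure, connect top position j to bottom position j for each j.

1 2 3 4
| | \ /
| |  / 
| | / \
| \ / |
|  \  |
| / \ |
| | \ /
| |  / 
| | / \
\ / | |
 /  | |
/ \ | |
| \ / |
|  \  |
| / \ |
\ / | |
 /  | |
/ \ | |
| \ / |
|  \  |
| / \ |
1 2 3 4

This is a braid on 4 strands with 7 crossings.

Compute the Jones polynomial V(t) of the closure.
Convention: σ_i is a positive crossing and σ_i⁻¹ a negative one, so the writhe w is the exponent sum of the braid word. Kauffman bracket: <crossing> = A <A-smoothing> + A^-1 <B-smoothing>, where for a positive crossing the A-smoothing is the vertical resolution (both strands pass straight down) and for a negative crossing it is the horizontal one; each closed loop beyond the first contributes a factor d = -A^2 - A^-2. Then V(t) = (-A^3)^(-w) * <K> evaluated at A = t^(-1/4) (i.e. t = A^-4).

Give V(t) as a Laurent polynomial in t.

t^4 - 2*t^3 + 3*t^2 - 4*t + 4 - 3*t^-1 + 3*t^-2 - t^-3

Derivation:
Reading the diagram top to bottom ('/'-over between positions i,i+1 = s_i, '\'-over = s_i^-1): braid word = s3 s2^-1 s3 s1 s2^-1 s1 s2^-1.
Braid: s3 s2^-1 s3 s1 s2^-1 s1 s2^-1 on 4 strands, 7 crossings.
Writhe w = (#positive) - (#negative) = 4 - 3 = 1.
Enumerate smoothing states for the bracket polynomial. There are 2^7 = 128 states.
Each crossing splits two ways (0=vertical, 1=horizontal). The state's weight is A^(#A-smoothings - #B-smoothings) * d^(loops - 1).
Tabulate the states by total A-exponent and number of loops L (A-exp: L × count):
  A^7: L=5 ×1
  A^5: L=4 ×7
  A^3: L=3 ×21
  A^1: L=2 ×32, L=4 ×3
  A^-1: L=1 ×21, L=3 ×14
  A^-3: L=2 ×19, L=4 ×2
  A^-5: L=3 ×7
  A^-7: L=4 ×1
Each group contributes A^e * Σ count * d^(L-1):
Powers of d = -A^2 - A^-2: d^2 = A^4 + 2 + A^-4; d^3 = -A^6 - 3*A^2 - 3*A^-2 - A^-6; d^4 = A^8 + 4*A^4 + 6 + 4*A^-4 + A^-8.
  A^7 * (d^4) = A^15 + 4*A^11 + 6*A^7 + 4*A^3 + A^-1
  A^5 * (7*d^3) = -7*A^11 - 21*A^7 - 21*A^3 - 7*A^-1
  A^3 * (21*d^2) = 21*A^7 + 42*A^3 + 21*A^-1
  A^1 * (32*d + 3*d^3) = -3*A^7 - 41*A^3 - 41*A^-1 - 3*A^-5
  A^-1 * (21 + 14*d^2) = 14*A^3 + 49*A^-1 + 14*A^-5
  A^-3 * (19*d + 2*d^3) = -2*A^3 - 25*A^-1 - 25*A^-5 - 2*A^-9
  A^-5 * (7*d^2) = 7*A^-1 + 14*A^-5 + 7*A^-9
  A^-7 * (d^3) = -A^-1 - 3*A^-5 - 3*A^-9 - A^-13
Summing the groups: <K> = A^15 - 3*A^11 + 3*A^7 - 4*A^3 + 4*A^-1 - 3*A^-5 + 2*A^-9 - A^-13
Normalise by the writhe: (-A^3)^(-w) = (-A^3)^(-1) = -A^-3, so f(A) = -A^-3 * <K> = -A^12 + 3*A^8 - 3*A^4 + 4 - 4*A^-4 + 3*A^-8 - 2*A^-12 + A^-16.
Substitute A = t^(-1/4), i.e. A^e → t^(-e/4): V(t) = t^4 - 2*t^3 + 3*t^2 - 4*t + 4 - 3*t^-1 + 3*t^-2 - t^-3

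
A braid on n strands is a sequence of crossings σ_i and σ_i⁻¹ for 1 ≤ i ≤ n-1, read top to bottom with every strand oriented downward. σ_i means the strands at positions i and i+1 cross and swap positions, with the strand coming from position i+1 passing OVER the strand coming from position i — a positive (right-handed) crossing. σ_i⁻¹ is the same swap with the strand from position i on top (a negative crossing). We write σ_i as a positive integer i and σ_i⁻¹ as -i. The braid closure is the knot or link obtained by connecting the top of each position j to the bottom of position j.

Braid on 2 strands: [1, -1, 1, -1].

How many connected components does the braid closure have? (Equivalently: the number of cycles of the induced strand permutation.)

2

Derivation:
Track the strand permutation on 2 strands, starting from identity.
  step 1: s1 swaps positions 1,2 -> [2 1]
  step 2: s1^-1 swaps positions 1,2 -> [1 2]
  step 3: s1 swaps positions 1,2 -> [2 1]
  step 4: s1^-1 swaps positions 1,2 -> [1 2]
Final permutation (position -> original strand): [1 2]
Closure components = cycle count of this permutation = 2.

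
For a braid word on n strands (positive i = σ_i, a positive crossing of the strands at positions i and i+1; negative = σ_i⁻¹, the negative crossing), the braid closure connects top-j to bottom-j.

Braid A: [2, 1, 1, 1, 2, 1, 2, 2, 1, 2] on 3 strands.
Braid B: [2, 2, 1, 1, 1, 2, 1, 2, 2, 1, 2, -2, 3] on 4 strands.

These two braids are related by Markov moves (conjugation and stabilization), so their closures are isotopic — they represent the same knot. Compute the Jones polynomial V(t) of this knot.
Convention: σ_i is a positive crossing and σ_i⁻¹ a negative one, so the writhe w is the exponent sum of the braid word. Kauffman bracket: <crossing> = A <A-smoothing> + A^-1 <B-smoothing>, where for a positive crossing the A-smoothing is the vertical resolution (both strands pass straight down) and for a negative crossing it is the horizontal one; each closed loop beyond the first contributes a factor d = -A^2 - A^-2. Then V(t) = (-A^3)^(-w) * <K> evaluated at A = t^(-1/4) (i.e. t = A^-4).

-t^10 + t^6 + t^4

Derivation:
Markov-equivalent braids have isotopic closures, hence identical knot invariants. Strip the Markov moves from each word to reach a common short braid β, then compute V(t) once on β.
Braid A: s2 s1 s1 s1 s2 s1 s2 s2 s1 s2 on 3 strands has no conjugating prefix/suffix or stabilization to strip; take β = s2 s1 s1 s1 s2 s1 s2 s2 s1 s2.
Braid B: s2 s2 s1 s1 s1 s2 s1 s2 s2 s1 s2 s2^-1 s3 on 4 strands reduces by inverse Markov moves (closure unchanged at each step):
  Destabilize: the word has the form β·s3 where s3 occurs only as the final letter (β ∈ B_3); drop it and the last strand → 3 strands.
  Deconjugate: the word is γ·β·γ⁻¹ with γ = s2 (prefix) and γ⁻¹ = s2^-1 (suffix); strip both.
Reduced to β = s2 s1 s1 s1 s2 s1 s2 s2 s1 s2 on 3 strands, 10 crossings.
Both give the same β = s2 s1 s1 s1 s2 s1 s2 s2 s1 s2 on 3 strands, so one state sum suffices:
Braid: s2 s1 s1 s1 s2 s1 s2 s2 s1 s2 on 3 strands, 10 crossings.
Writhe w = (#positive) - (#negative) = 10 - 0 = 10.
Computing the Kauffman bracket via state sum. There are 2^10 = 1024 states.
Smooth each crossing (0=||, 1=⌣⌢); contribution A^(Σ sign_k(1-2s_k)) * d^(L-1).
Tabulate the states by total A-exponent and number of loops L (A-exp: L × count):
  A^10: L=3 ×1
  A^8: L=2 ×10
  A^6: L=1 ×25, L=3 ×20
  A^4: L=2 ×100, L=4 ×20
  A^2: L=1 ×36, L=3 ×164, L=5 ×10
  A^0: L=2 ×108, L=4 ×142, L=6 ×2
  A^-2: L=1 ×12, L=3 ×129, L=5 ×69
  A^-4: L=2 ×24, L=4 ×78, L=6 ×18
  A^-6: L=3 ×19, L=5 ×24, L=7 ×2
  A^-8: L=4 ×7, L=6 ×3
  A^-10: L=5 ×1
Each group contributes A^e * Σ count * d^(L-1):
Powers of d = -A^2 - A^-2: d^2 = A^4 + 2 + A^-4; d^3 = -A^6 - 3*A^2 - 3*A^-2 - A^-6; d^4 = A^8 + 4*A^4 + 6 + 4*A^-4 + A^-8; d^5 = -A^10 - 5*A^6 - 10*A^2 - 10*A^-2 - 5*A^-6 - A^-10; d^6 = A^12 + 6*A^8 + 15*A^4 + 20 + 15*A^-4 + 6*A^-8 + A^-12.
  A^10 * (d^2) = A^14 + 2*A^10 + A^6
  A^8 * (10*d) = -10*A^10 - 10*A^6
  A^6 * (25 + 20*d^2) = 20*A^10 + 65*A^6 + 20*A^2
  A^4 * (100*d + 20*d^3) = -20*A^10 - 160*A^6 - 160*A^2 - 20*A^-2
  A^2 * (36 + 164*d^2 + 10*d^4) = 10*A^10 + 204*A^6 + 424*A^2 + 204*A^-2 + 10*A^-6
  A^0 * (108*d + 142*d^3 + 2*d^5) = -2*A^10 - 152*A^6 - 554*A^2 - 554*A^-2 - 152*A^-6 - 2*A^-10
  A^-2 * (12 + 129*d^2 + 69*d^4) = 69*A^6 + 405*A^2 + 684*A^-2 + 405*A^-6 + 69*A^-10
  A^-4 * (24*d + 78*d^3 + 18*d^5) = -18*A^6 - 168*A^2 - 438*A^-2 - 438*A^-6 - 168*A^-10 - 18*A^-14
  A^-6 * (19*d^2 + 24*d^4 + 2*d^6) = 2*A^6 + 36*A^2 + 145*A^-2 + 222*A^-6 + 145*A^-10 + 36*A^-14 + 2*A^-18
  A^-8 * (7*d^3 + 3*d^5) = -3*A^2 - 22*A^-2 - 51*A^-6 - 51*A^-10 - 22*A^-14 - 3*A^-18
  A^-10 * (d^4) = A^-2 + 4*A^-6 + 6*A^-10 + 4*A^-14 + A^-18
Summing the groups: <K> = A^14 + A^6 - A^-10
Normalise by the writhe: (-A^3)^(-w) = (-A^3)^(-10) = A^-30, so f(A) = A^-30 * <K> = A^-16 + A^-24 - A^-40.
Substitute A = t^(-1/4), i.e. A^e → t^(-e/4): V(t) = -t^10 + t^6 + t^4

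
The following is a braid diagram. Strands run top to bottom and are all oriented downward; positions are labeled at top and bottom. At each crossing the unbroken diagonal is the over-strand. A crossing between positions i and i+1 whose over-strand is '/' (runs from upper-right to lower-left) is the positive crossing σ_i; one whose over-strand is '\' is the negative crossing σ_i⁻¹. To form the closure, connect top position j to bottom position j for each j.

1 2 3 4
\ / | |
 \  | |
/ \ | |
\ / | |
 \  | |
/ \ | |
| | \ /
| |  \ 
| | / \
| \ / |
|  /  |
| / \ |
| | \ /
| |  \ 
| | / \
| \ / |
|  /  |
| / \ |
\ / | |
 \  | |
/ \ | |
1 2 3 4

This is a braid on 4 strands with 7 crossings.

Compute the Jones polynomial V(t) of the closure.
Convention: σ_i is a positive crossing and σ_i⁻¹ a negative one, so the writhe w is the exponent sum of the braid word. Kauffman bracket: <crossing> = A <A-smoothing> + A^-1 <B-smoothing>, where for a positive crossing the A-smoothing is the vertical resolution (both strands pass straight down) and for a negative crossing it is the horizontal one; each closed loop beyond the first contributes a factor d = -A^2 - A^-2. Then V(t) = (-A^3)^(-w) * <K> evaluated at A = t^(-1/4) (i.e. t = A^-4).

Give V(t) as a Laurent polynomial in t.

Reading the diagram top to bottom ('/'-over between positions i,i+1 = s_i, '\'-over = s_i^-1): braid word = s1^-1 s1^-1 s3^-1 s2 s3^-1 s2 s1^-1.
Braid: s1^-1 s1^-1 s3^-1 s2 s3^-1 s2 s1^-1 on 4 strands, 7 crossings.
Writhe w = (#positive) - (#negative) = 2 - 5 = -3.
State-sum expansion of <K>. There are 2^7 = 128 states.
Each crossing splits two ways (0=vertical, 1=horizontal). The state's weight is A^(#A-smoothings - #B-smoothings) * d^(loops - 1).
Tabulate the states by total A-exponent and number of loops L (A-exp: L × count):
  A^7: L=5 ×1
  A^5: L=4 ×7
  A^3: L=3 ×20, L=5 ×1
  A^1: L=2 ×27, L=4 ×8
  A^-1: L=1 ×15, L=3 ×19, L=5 ×1
  A^-3: L=2 ×17, L=4 ×4
  A^-5: L=3 ×7
  A^-7: L=4 ×1
Each group contributes A^e * Σ count * d^(L-1):
Powers of d = -A^2 - A^-2: d^2 = A^4 + 2 + A^-4; d^3 = -A^6 - 3*A^2 - 3*A^-2 - A^-6; d^4 = A^8 + 4*A^4 + 6 + 4*A^-4 + A^-8.
  A^7 * (d^4) = A^15 + 4*A^11 + 6*A^7 + 4*A^3 + A^-1
  A^5 * (7*d^3) = -7*A^11 - 21*A^7 - 21*A^3 - 7*A^-1
  A^3 * (20*d^2 + d^4) = A^11 + 24*A^7 + 46*A^3 + 24*A^-1 + A^-5
  A^1 * (27*d + 8*d^3) = -8*A^7 - 51*A^3 - 51*A^-1 - 8*A^-5
  A^-1 * (15 + 19*d^2 + d^4) = A^7 + 23*A^3 + 59*A^-1 + 23*A^-5 + A^-9
  A^-3 * (17*d + 4*d^3) = -4*A^3 - 29*A^-1 - 29*A^-5 - 4*A^-9
  A^-5 * (7*d^2) = 7*A^-1 + 14*A^-5 + 7*A^-9
  A^-7 * (d^3) = -A^-1 - 3*A^-5 - 3*A^-9 - A^-13
Summing the groups: <K> = A^15 - 2*A^11 + 2*A^7 - 3*A^3 + 3*A^-1 - 2*A^-5 + A^-9 - A^-13
Normalise by the writhe: (-A^3)^(-w) = (-A^3)^(3) = -A^9, so f(A) = -A^9 * <K> = -A^24 + 2*A^20 - 2*A^16 + 3*A^12 - 3*A^8 + 2*A^4 - 1 + A^-4.
Substitute A = t^(-1/4), i.e. A^e → t^(-e/4): V(t) = t - 1 + 2*t^-1 - 3*t^-2 + 3*t^-3 - 2*t^-4 + 2*t^-5 - t^-6

Answer: t - 1 + 2*t^-1 - 3*t^-2 + 3*t^-3 - 2*t^-4 + 2*t^-5 - t^-6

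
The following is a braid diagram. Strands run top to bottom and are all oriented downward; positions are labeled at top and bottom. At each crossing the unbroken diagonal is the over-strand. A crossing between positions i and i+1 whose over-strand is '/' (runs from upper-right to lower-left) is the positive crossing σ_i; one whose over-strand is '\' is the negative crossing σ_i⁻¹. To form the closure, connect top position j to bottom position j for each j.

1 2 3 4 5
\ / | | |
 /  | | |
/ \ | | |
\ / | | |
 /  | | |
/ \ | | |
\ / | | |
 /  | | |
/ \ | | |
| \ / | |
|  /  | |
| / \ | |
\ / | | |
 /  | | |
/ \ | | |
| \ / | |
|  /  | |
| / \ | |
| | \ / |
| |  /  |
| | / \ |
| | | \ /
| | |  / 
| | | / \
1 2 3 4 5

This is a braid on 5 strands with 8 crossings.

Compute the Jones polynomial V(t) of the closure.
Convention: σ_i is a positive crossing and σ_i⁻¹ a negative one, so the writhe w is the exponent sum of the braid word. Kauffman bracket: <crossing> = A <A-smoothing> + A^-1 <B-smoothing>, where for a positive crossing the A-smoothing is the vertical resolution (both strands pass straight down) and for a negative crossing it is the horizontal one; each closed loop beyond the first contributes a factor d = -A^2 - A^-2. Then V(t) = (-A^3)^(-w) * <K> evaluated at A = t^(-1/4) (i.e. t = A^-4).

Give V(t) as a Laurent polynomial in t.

-t^7 + t^6 - t^5 + t^4 + t^2

Derivation:
Reading the diagram top to bottom ('/'-over between positions i,i+1 = s_i, '\'-over = s_i^-1): braid word = s1 s1 s1 s2 s1 s2 s3 s4.
The presented braid s1 s1 s1 s2 s1 s2 s3 s4 on 5 strands reduces by inverse Markov moves (closure unchanged at each step):
  Destabilize: the word has the form β·s4 where s4 occurs only as the final letter (β ∈ B_4); drop it and the last strand → 4 strands.
  Destabilize: the word has the form β·s3 where s3 occurs only as the final letter (β ∈ B_3); drop it and the last strand → 3 strands.
Reduced to β = s1 s1 s1 s2 s1 s2 on 3 strands, 6 crossings.
Compute on β:
Braid: s1 s1 s1 s2 s1 s2 on 3 strands, 6 crossings.
Writhe w = (#positive) - (#negative) = 6 - 0 = 6.
Computing the Kauffman bracket via state sum. There are 2^6 = 64 states.
Each crossing splits two ways (0=vertical, 1=horizontal). The state's weight is A^(#A-smoothings - #B-smoothings) * d^(loops - 1).
Tabulate the states by total A-exponent and number of loops L (A-exp: L × count):
  A^6: L=3 ×1
  A^4: L=2 ×6
  A^2: L=1 ×8, L=3 ×7
  A^0: L=2 ×16, L=4 ×4
  A^-2: L=1 ×3, L=3 ×11, L=5 ×1
  A^-4: L=2 ×3, L=4 ×3
  A^-6: L=3 ×1
Each group contributes A^e * Σ count * d^(L-1):
Powers of d = -A^2 - A^-2: d^2 = A^4 + 2 + A^-4; d^3 = -A^6 - 3*A^2 - 3*A^-2 - A^-6; d^4 = A^8 + 4*A^4 + 6 + 4*A^-4 + A^-8.
  A^6 * (d^2) = A^10 + 2*A^6 + A^2
  A^4 * (6*d) = -6*A^6 - 6*A^2
  A^2 * (8 + 7*d^2) = 7*A^6 + 22*A^2 + 7*A^-2
  A^0 * (16*d + 4*d^3) = -4*A^6 - 28*A^2 - 28*A^-2 - 4*A^-6
  A^-2 * (3 + 11*d^2 + d^4) = A^6 + 15*A^2 + 31*A^-2 + 15*A^-6 + A^-10
  A^-4 * (3*d + 3*d^3) = -3*A^2 - 12*A^-2 - 12*A^-6 - 3*A^-10
  A^-6 * (d^2) = A^-2 + 2*A^-6 + A^-10
Summing the groups: <K> = A^10 + A^2 - A^-2 + A^-6 - A^-10
Normalise by the writhe: (-A^3)^(-w) = (-A^3)^(-6) = A^-18, so f(A) = A^-18 * <K> = A^-8 + A^-16 - A^-20 + A^-24 - A^-28.
Substitute A = t^(-1/4), i.e. A^e → t^(-e/4): V(t) = -t^7 + t^6 - t^5 + t^4 + t^2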